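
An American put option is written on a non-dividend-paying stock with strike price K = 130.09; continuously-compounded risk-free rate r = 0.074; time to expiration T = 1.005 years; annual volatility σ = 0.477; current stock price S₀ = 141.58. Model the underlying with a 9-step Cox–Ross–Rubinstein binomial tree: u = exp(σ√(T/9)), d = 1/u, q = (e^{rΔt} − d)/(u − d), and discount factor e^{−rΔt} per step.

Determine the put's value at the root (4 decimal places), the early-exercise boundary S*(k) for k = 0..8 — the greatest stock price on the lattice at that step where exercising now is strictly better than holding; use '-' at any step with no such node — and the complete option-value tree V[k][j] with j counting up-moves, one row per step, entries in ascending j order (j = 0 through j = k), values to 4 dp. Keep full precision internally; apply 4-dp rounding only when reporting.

price = 16.8852
boundary = - - - - 74.8343 87.7660 74.8343 87.7660 102.9322
tree:
16.8852
23.7418 9.9263
32.4814 14.9096 4.8285
43.0899 21.8229 7.8569 1.7100
55.2557 30.9666 12.5308 3.0508 0.3221
66.2819 42.3240 19.4907 5.3884 0.6321 0.0000
75.6835 55.2557 29.3523 9.4000 1.2402 0.0000 0.0000
83.6999 66.2819 42.3240 16.1426 2.4337 0.0000 0.0000 0.0000
90.5351 75.6835 55.2557 27.1578 4.7755 0.0000 0.0000 0.0000 0.0000
96.3632 83.6999 66.2819 42.3240 9.3707 0.0000 0.0000 0.0000 0.0000 0.0000

Δt=0.11167, u=1.17280, d=0.85266, q=0.48615, disc=e^(-rΔt)=0.99177
k=9 terminal: V=max(K-S,0) → 96.3632 83.6999 66.2819 42.3240 9.3707 0.0000 0.0000 0.0000 0.0000 0.0000
k=8: j=0 S=39.5549 intr=90.5351 cont=89.4646 V=90.5351[EX]; j=1 S=54.4065 intr=75.6835 cont=74.6130 V=75.6835[EX]; j=2 S=74.8343 intr=55.2557 cont=54.1851 V=55.2557[EX]; j=3 S=102.9322 intr=27.1578 cont=26.0872 V=27.1578[EX]; j=4 S=141.5800 intr=0.0000 cont=4.7755 V=4.7755[hold]; j=5 S=194.7388 intr=0.0000 cont=0.0000 V=0.0000[hold]; j=6 S=267.8569 intr=0.0000 cont=0.0000 V=0.0000[hold]; j=7 S=368.4286 intr=0.0000 cont=0.0000 V=0.0000[hold]; j=8 S=506.7617 intr=0.0000 cont=0.0000 V=0.0000[hold]  S*(8)=102.9322
k=7: j=0 S=46.3901 intr=83.6999 cont=82.6294 V=83.6999[EX]; j=1 S=63.8081 intr=66.2819 cont=65.2114 V=66.2819[EX]; j=2 S=87.7660 intr=42.3240 cont=41.2535 V=42.3240[EX]; j=3 S=120.7193 intr=9.3707 cont=16.1426 V=16.1426[hold]; j=4 S=166.0455 intr=0.0000 cont=2.4337 V=2.4337[hold]; j=5 S=228.3903 intr=0.0000 cont=0.0000 V=0.0000[hold]; j=6 S=314.1435 intr=0.0000 cont=0.0000 V=0.0000[hold]; j=7 S=432.0943 intr=0.0000 cont=0.0000 V=0.0000[hold]  S*(7)=87.7660
k=6: j=0 S=54.4065 intr=75.6835 cont=74.6130 V=75.6835[EX]; j=1 S=74.8343 intr=55.2557 cont=54.1851 V=55.2557[EX]; j=2 S=102.9322 intr=27.1578 cont=29.3523 V=29.3523[hold]; j=3 S=141.5800 intr=0.0000 cont=9.4000 V=9.4000[hold]; j=4 S=194.7388 intr=0.0000 cont=1.2402 V=1.2402[hold]; j=5 S=267.8569 intr=0.0000 cont=0.0000 V=0.0000[hold]; j=6 S=368.4286 intr=0.0000 cont=0.0000 V=0.0000[hold]  S*(6)=74.8343
k=5: j=0 S=63.8081 intr=66.2819 cont=65.2114 V=66.2819[EX]; j=1 S=87.7660 intr=42.3240 cont=42.3116 V=42.3240[EX]; j=2 S=120.7193 intr=9.3707 cont=19.4907 V=19.4907[hold]; j=3 S=166.0455 intr=0.0000 cont=5.3884 V=5.3884[hold]; j=4 S=228.3903 intr=0.0000 cont=0.6321 V=0.6321[hold]; j=5 S=314.1435 intr=0.0000 cont=0.0000 V=0.0000[hold]  S*(5)=87.7660
k=4: j=0 S=74.8343 intr=55.2557 cont=54.1851 V=55.2557[EX]; j=1 S=102.9322 intr=27.1578 cont=30.9666 V=30.9666[hold]; j=2 S=141.5800 intr=0.0000 cont=12.5308 V=12.5308[hold]; j=3 S=194.7388 intr=0.0000 cont=3.0508 V=3.0508[hold]; j=4 S=267.8569 intr=0.0000 cont=0.3221 V=0.3221[hold]  S*(4)=74.8343
k=3: j=0 S=87.7660 intr=42.3240 cont=43.0899 V=43.0899[hold]; j=1 S=120.7193 intr=9.3707 cont=21.8229 V=21.8229[hold]; j=2 S=166.0455 intr=0.0000 cont=7.8569 V=7.8569[hold]; j=3 S=228.3903 intr=0.0000 cont=1.7100 V=1.7100[hold]  S*(3)=-
k=2: j=0 S=102.9322 intr=27.1578 cont=32.4814 V=32.4814[hold]; j=1 S=141.5800 intr=0.0000 cont=14.9096 V=14.9096[hold]; j=2 S=194.7388 intr=0.0000 cont=4.8285 V=4.8285[hold]  S*(2)=-
k=1: j=0 S=120.7193 intr=9.3707 cont=23.7418 V=23.7418[hold]; j=1 S=166.0455 intr=0.0000 cont=9.9263 V=9.9263[hold]  S*(1)=-
k=0: j=0 S=141.5800 intr=0.0000 cont=16.8852 V=16.8852[hold]  S*(0)=-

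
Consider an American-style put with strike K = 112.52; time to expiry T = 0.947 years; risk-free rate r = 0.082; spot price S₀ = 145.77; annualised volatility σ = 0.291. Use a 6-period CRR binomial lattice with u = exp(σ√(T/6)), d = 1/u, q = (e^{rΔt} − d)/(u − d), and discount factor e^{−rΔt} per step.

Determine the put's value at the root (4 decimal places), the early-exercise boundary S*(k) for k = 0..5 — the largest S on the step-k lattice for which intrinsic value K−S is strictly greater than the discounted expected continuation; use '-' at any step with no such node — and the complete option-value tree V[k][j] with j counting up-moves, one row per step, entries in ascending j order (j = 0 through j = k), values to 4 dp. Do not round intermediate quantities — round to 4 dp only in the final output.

price = 1.9361
boundary = - - - - 91.7983 81.7760
tree:
1.9361
3.6384 0.4582
6.7024 0.9820 0.0000
12.0166 2.1048 0.0000 0.0000
20.7217 4.5110 0.0000 0.0000 0.0000
30.7440 9.6683 0.0000 0.0000 0.0000 0.0000
39.6720 20.7217 0.0000 0.0000 0.0000 0.0000 0.0000

Δt=0.15783  u=1.12256  d=0.89082  q=0.52734  discount=0.98714
step 6 (expiry): payoffs max(K−S,0) = 39.6720 20.7217 0.0000 0.0000 0.0000 0.0000 0.0000
step 5: (k=5,j=0): S=81.7760, (K−S)⁺=30.7440, hold=29.2971 ⇒ V=30.7440 exercise | (k=5,j=1): S=103.0488, (K−S)⁺=9.4712, hold=9.6683 ⇒ V=9.6683 continue | (k=5,j=2): S=129.8553, (K−S)⁺=0.0000, hold=0.0000 ⇒ V=0.0000 continue | (k=5,j=3): S=163.6351, (K−S)⁺=0.0000, hold=0.0000 ⇒ V=0.0000 continue | (k=5,j=4): S=206.2023, (K−S)⁺=0.0000, hold=0.0000 ⇒ V=0.0000 continue | (k=5,j=5): S=259.8426, (K−S)⁺=0.0000, hold=0.0000 ⇒ V=0.0000 continue  boundary S*=81.7760
step 4: (k=4,j=0): S=91.7983, (K−S)⁺=20.7217, hold=19.3775 ⇒ V=20.7217 exercise | (k=4,j=1): S=115.6781, (K−S)⁺=0.0000, hold=4.5110 ⇒ V=4.5110 continue | (k=4,j=2): S=145.7700, (K−S)⁺=0.0000, hold=0.0000 ⇒ V=0.0000 continue | (k=4,j=3): S=183.6898, (K−S)⁺=0.0000, hold=0.0000 ⇒ V=0.0000 continue | (k=4,j=4): S=231.4738, (K−S)⁺=0.0000, hold=0.0000 ⇒ V=0.0000 continue  boundary S*=91.7983
step 3: (k=3,j=0): S=103.0488, (K−S)⁺=9.4712, hold=12.0166 ⇒ V=12.0166 continue | (k=3,j=1): S=129.8553, (K−S)⁺=0.0000, hold=2.1048 ⇒ V=2.1048 continue | (k=3,j=2): S=163.6351, (K−S)⁺=0.0000, hold=0.0000 ⇒ V=0.0000 continue | (k=3,j=3): S=206.2023, (K−S)⁺=0.0000, hold=0.0000 ⇒ V=0.0000 continue  boundary S*=-
step 2: (k=2,j=0): S=115.6781, (K−S)⁺=0.0000, hold=6.7024 ⇒ V=6.7024 continue | (k=2,j=1): S=145.7700, (K−S)⁺=0.0000, hold=0.9820 ⇒ V=0.9820 continue | (k=2,j=2): S=183.6898, (K−S)⁺=0.0000, hold=0.0000 ⇒ V=0.0000 continue  boundary S*=-
step 1: (k=1,j=0): S=129.8553, (K−S)⁺=0.0000, hold=3.6384 ⇒ V=3.6384 continue | (k=1,j=1): S=163.6351, (K−S)⁺=0.0000, hold=0.4582 ⇒ V=0.4582 continue  boundary S*=-
step 0: (k=0,j=0): S=145.7700, (K−S)⁺=0.0000, hold=1.9361 ⇒ V=1.9361 continue  boundary S*=-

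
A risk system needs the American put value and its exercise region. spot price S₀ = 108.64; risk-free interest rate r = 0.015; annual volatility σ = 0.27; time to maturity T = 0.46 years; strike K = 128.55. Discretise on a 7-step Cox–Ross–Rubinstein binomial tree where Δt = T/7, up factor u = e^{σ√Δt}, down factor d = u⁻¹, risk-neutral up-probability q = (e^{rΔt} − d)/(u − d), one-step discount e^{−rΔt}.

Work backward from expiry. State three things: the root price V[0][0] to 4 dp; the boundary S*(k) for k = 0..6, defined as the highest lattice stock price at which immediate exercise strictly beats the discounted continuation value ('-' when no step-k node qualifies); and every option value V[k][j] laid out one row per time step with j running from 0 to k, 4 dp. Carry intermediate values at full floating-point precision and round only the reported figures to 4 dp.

params: Δt=0.06571 u=1.07167 d=0.93313 q=0.48982 e^(-rΔt)=0.99901
t_7 payoffs: 61.6270 51.6912 40.2802 27.1751 12.1243 0.0000 0.0000 0.0000
t_6: node(6,0) S=71.7190 payoff=56.8310 vs cont=56.7043 → 56.8310 [stop]  node(6,1) S=82.3669 payoff=46.1831 vs cont=46.0564 → 46.1831 [stop]  node(6,2) S=94.5957 payoff=33.9543 vs cont=33.8277 → 33.9543 [stop]  node(6,3) S=108.6400 payoff=19.9100 vs cont=19.7833 → 19.9100 [stop]  node(6,4) S=124.7694 payoff=3.7806 vs cont=6.1794 → 6.1794 [wait]  node(6,5) S=143.2936 payoff=0.0000 vs cont=0.0000 → 0.0000 [wait]  node(6,6) S=164.5679 payoff=0.0000 vs cont=0.0000 → 0.0000 [wait]  ⇒ S*(6)=108.6400
t_5: node(5,0) S=76.8588 payoff=51.6912 vs cont=51.5646 → 51.6912 [stop]  node(5,1) S=88.2698 payoff=40.2802 vs cont=40.1536 → 40.2802 [stop]  node(5,2) S=101.3749 payoff=27.1751 vs cont=27.0484 → 27.1751 [stop]  node(5,3) S=116.4257 payoff=12.1243 vs cont=13.1715 → 13.1715 [wait]  node(5,4) S=133.7111 payoff=0.0000 vs cont=3.1495 → 3.1495 [wait]  node(5,5) S=153.5628 payoff=0.0000 vs cont=0.0000 → 0.0000 [wait]  ⇒ S*(5)=101.3749
t_4: node(4,0) S=82.3669 payoff=46.1831 vs cont=46.0564 → 46.1831 [stop]  node(4,1) S=94.5957 payoff=33.9543 vs cont=33.8277 → 33.9543 [stop]  node(4,2) S=108.6400 payoff=19.9100 vs cont=20.2958 → 20.2958 [wait]  node(4,3) S=124.7694 payoff=3.7806 vs cont=8.2544 → 8.2544 [wait]  node(4,4) S=143.2936 payoff=0.0000 vs cont=1.6052 → 1.6052 [wait]  ⇒ S*(4)=94.5957
t_3: node(3,0) S=88.2698 payoff=40.2802 vs cont=40.1536 → 40.2802 [stop]  node(3,1) S=101.3749 payoff=27.1751 vs cont=27.2372 → 27.2372 [wait]  node(3,2) S=116.4257 payoff=12.1243 vs cont=14.3834 → 14.3834 [wait]  node(3,3) S=133.7111 payoff=0.0000 vs cont=4.9925 → 4.9925 [wait]  ⇒ S*(3)=88.2698
t_2: node(2,0) S=94.5957 payoff=33.9543 vs cont=33.8581 → 33.9543 [stop]  node(2,1) S=108.6400 payoff=19.9100 vs cont=20.9205 → 20.9205 [wait]  node(2,2) S=124.7694 payoff=3.7806 vs cont=9.7739 → 9.7739 [wait]  ⇒ S*(2)=94.5957
t_1: node(1,0) S=101.3749 payoff=27.1751 vs cont=27.5429 → 27.5429 [wait]  node(1,1) S=116.4257 payoff=12.1243 vs cont=15.4454 → 15.4454 [wait]  ⇒ S*(1)=-
t_0: node(0,0) S=108.6400 payoff=19.9100 vs cont=21.5960 → 21.5960 [wait]  ⇒ S*(0)=-

price = 21.5960
boundary = - - 94.5957 88.2698 94.5957 101.3749 108.6400
tree:
21.5960
27.5429 15.4454
33.9543 20.9205 9.7739
40.2802 27.2372 14.3834 4.9925
46.1831 33.9543 20.2958 8.2544 1.6052
51.6912 40.2802 27.1751 13.1715 3.1495 0.0000
56.8310 46.1831 33.9543 19.9100 6.1794 0.0000 0.0000
61.6270 51.6912 40.2802 27.1751 12.1243 0.0000 0.0000 0.0000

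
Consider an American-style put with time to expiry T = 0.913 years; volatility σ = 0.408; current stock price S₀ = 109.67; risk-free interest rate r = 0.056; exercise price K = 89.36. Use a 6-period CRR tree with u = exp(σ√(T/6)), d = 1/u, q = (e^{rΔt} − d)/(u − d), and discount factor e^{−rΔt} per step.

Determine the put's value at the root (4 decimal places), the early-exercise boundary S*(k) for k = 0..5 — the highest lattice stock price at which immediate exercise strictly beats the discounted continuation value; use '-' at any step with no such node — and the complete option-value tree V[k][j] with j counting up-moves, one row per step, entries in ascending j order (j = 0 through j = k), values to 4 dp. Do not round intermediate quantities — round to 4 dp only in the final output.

price = 6.3487
boundary = - - - - 58.0240 68.0342
tree:
6.3487
9.9516 2.6659
15.1682 4.6328 0.6415
22.3121 7.9115 1.2613 0.0000
31.3360 13.2009 2.4801 0.0000 0.0000
39.8734 21.3258 4.8765 0.0000 0.0000 0.0000
47.1547 31.3360 9.5885 0.0000 0.0000 0.0000 0.0000

Δt=0.15217  u=1.17252  d=0.85286  q=0.48707  discount=0.99151
step 6 (expiry): payoffs max(K−S,0) = 47.1547 31.3360 9.5885 0.0000 0.0000 0.0000 0.0000
step 5: (k=5,j=0): S=49.4866, (K−S)⁺=39.8734, hold=39.1152 ⇒ V=39.8734 exercise | (k=5,j=1): S=68.0342, (K−S)⁺=21.3258, hold=20.5675 ⇒ V=21.3258 exercise | (k=5,j=2): S=93.5336, (K−S)⁺=0.0000, hold=4.8765 ⇒ V=4.8765 continue | (k=5,j=3): S=128.5902, (K−S)⁺=0.0000, hold=0.0000 ⇒ V=0.0000 continue | (k=5,j=4): S=176.7861, (K−S)⁺=0.0000, hold=0.0000 ⇒ V=0.0000 continue | (k=5,j=5): S=243.0459, (K−S)⁺=0.0000, hold=0.0000 ⇒ V=0.0000 continue  boundary S*=68.0342
step 4: (k=4,j=0): S=58.0240, (K−S)⁺=31.3360, hold=30.5778 ⇒ V=31.3360 exercise | (k=4,j=1): S=79.7715, (K−S)⁺=9.5885, hold=13.2009 ⇒ V=13.2009 continue | (k=4,j=2): S=109.6700, (K−S)⁺=0.0000, hold=2.4801 ⇒ V=2.4801 continue | (k=4,j=3): S=150.7745, (K−S)⁺=0.0000, hold=0.0000 ⇒ V=0.0000 continue | (k=4,j=4): S=207.2851, (K−S)⁺=0.0000, hold=0.0000 ⇒ V=0.0000 continue  boundary S*=58.0240
step 3: (k=3,j=0): S=68.0342, (K−S)⁺=21.3258, hold=22.3121 ⇒ V=22.3121 continue | (k=3,j=1): S=93.5336, (K−S)⁺=0.0000, hold=7.9115 ⇒ V=7.9115 continue | (k=3,j=2): S=128.5902, (K−S)⁺=0.0000, hold=1.2613 ⇒ V=1.2613 continue | (k=3,j=3): S=176.7861, (K−S)⁺=0.0000, hold=0.0000 ⇒ V=0.0000 continue  boundary S*=-
step 2: (k=2,j=0): S=79.7715, (K−S)⁺=9.5885, hold=15.1682 ⇒ V=15.1682 continue | (k=2,j=1): S=109.6700, (K−S)⁺=0.0000, hold=4.6328 ⇒ V=4.6328 continue | (k=2,j=2): S=150.7745, (K−S)⁺=0.0000, hold=0.6415 ⇒ V=0.6415 continue  boundary S*=-
step 1: (k=1,j=0): S=93.5336, (K−S)⁺=0.0000, hold=9.9516 ⇒ V=9.9516 continue | (k=1,j=1): S=128.5902, (K−S)⁺=0.0000, hold=2.6659 ⇒ V=2.6659 continue  boundary S*=-
step 0: (k=0,j=0): S=109.6700, (K−S)⁺=0.0000, hold=6.3487 ⇒ V=6.3487 continue  boundary S*=-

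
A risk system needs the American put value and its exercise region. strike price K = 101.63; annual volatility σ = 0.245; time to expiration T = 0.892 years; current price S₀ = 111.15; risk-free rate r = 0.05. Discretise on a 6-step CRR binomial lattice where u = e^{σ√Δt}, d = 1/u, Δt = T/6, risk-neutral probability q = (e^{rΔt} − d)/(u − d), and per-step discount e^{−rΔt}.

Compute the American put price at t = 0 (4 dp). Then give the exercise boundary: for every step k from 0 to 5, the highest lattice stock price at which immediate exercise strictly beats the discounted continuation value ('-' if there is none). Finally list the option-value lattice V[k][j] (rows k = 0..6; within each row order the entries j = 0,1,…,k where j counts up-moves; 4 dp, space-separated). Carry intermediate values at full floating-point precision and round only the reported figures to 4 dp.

Δt=0.14867, u=1.09907, d=0.90986, q=0.51583, disc=e^(-rΔt)=0.99259
k=6 terminal: V=max(K-S,0) → 38.5699 25.4561 9.6152 0.0000 0.0000 0.0000 0.0000
k=5: j=0 S=69.3075 intr=32.3225 cont=31.5698 V=32.3225[EX]; j=1 S=83.7205 intr=17.9095 cont=17.1568 V=17.9095[EX]; j=2 S=101.1308 intr=0.4992 cont=4.6209 V=4.6209[hold]; j=3 S=122.1618 intr=0.0000 cont=0.0000 V=0.0000[hold]; j=4 S=147.5662 intr=0.0000 cont=0.0000 V=0.0000[hold]; j=5 S=178.2537 intr=0.0000 cont=0.0000 V=0.0000[hold]  S*(5)=83.7205
k=4: j=0 S=76.1739 intr=25.4561 cont=24.7034 V=25.4561[EX]; j=1 S=92.0148 intr=9.6152 cont=10.9729 V=10.9729[hold]; j=2 S=111.1500 intr=0.0000 cont=2.2207 V=2.2207[hold]; j=3 S=134.2645 intr=0.0000 cont=0.0000 V=0.0000[hold]; j=4 S=162.1858 intr=0.0000 cont=0.0000 V=0.0000[hold]  S*(4)=76.1739
k=3: j=0 S=83.7205 intr=17.9095 cont=17.8520 V=17.9095[EX]; j=1 S=101.1308 intr=0.4992 cont=6.4104 V=6.4104[hold]; j=2 S=122.1618 intr=0.0000 cont=1.0672 V=1.0672[hold]; j=3 S=147.5662 intr=0.0000 cont=0.0000 V=0.0000[hold]  S*(3)=83.7205
k=2: j=0 S=92.0148 intr=9.6152 cont=11.8892 V=11.8892[hold]; j=1 S=111.1500 intr=0.0000 cont=3.6271 V=3.6271[hold]; j=2 S=134.2645 intr=0.0000 cont=0.5129 V=0.5129[hold]  S*(2)=-
k=1: j=0 S=101.1308 intr=0.4992 cont=7.5708 V=7.5708[hold]; j=1 S=122.1618 intr=0.0000 cont=2.0057 V=2.0057[hold]  S*(1)=-
k=0: j=0 S=111.1500 intr=0.0000 cont=4.6654 V=4.6654[hold]  S*(0)=-

price = 4.6654
boundary = - - - 83.7205 76.1739 83.7205
tree:
4.6654
7.5708 2.0057
11.8892 3.6271 0.5129
17.9095 6.4104 1.0672 0.0000
25.4561 10.9729 2.2207 0.0000 0.0000
32.3225 17.9095 4.6209 0.0000 0.0000 0.0000
38.5699 25.4561 9.6152 0.0000 0.0000 0.0000 0.0000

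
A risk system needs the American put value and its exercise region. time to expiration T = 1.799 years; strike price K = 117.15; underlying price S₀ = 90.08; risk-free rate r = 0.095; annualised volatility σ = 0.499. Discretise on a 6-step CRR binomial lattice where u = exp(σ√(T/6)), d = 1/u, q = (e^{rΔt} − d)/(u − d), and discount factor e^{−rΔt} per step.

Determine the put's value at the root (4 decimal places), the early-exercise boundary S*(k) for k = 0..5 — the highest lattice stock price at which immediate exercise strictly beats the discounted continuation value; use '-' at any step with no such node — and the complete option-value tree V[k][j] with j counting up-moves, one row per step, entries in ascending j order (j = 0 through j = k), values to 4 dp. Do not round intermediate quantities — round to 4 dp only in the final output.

Δt=0.29983  u=1.31421  d=0.76091  q=0.48433  discount=0.97192
step 6 (expiry): payoffs max(K−S,0) = 99.6662 86.9528 64.9949 27.0700 0.0000 0.0000 0.0000
step 5: (k=5,j=0): S=22.9774, (K−S)⁺=94.1726, hold=90.8828 ⇒ V=94.1726 exercise | (k=5,j=1): S=39.6855, (K−S)⁺=77.4645, hold=74.1747 ⇒ V=77.4645 exercise | (k=5,j=2): S=68.5429, (K−S)⁺=48.6071, hold=45.3172 ⇒ V=48.6071 exercise | (k=5,j=3): S=118.3843, (K−S)⁺=0.0000, hold=13.5671 ⇒ V=13.5671 continue | (k=5,j=4): S=204.4679, (K−S)⁺=0.0000, hold=0.0000 ⇒ V=0.0000 continue | (k=5,j=5): S=353.1477, (K−S)⁺=0.0000, hold=0.0000 ⇒ V=0.0000 continue  boundary S*=68.5429
step 4: (k=4,j=0): S=30.1972, (K−S)⁺=86.9528, hold=83.6630 ⇒ V=86.9528 exercise | (k=4,j=1): S=52.1551, (K−S)⁺=64.9949, hold=61.7050 ⇒ V=64.9949 exercise | (k=4,j=2): S=90.0800, (K−S)⁺=27.0700, hold=30.7476 ⇒ V=30.7476 continue | (k=4,j=3): S=155.5821, (K−S)⁺=0.0000, hold=6.7996 ⇒ V=6.7996 continue | (k=4,j=4): S=268.7143, (K−S)⁺=0.0000, hold=0.0000 ⇒ V=0.0000 continue  boundary S*=52.1551
step 3: (k=3,j=0): S=39.6855, (K−S)⁺=77.4645, hold=74.1747 ⇒ V=77.4645 exercise | (k=3,j=1): S=68.5429, (K−S)⁺=48.6071, hold=47.0484 ⇒ V=48.6071 exercise | (k=3,j=2): S=118.3843, (K−S)⁺=0.0000, hold=18.6111 ⇒ V=18.6111 continue | (k=3,j=3): S=204.4679, (K−S)⁺=0.0000, hold=3.4079 ⇒ V=3.4079 continue  boundary S*=68.5429
step 2: (k=2,j=0): S=52.1551, (K−S)⁺=64.9949, hold=61.7050 ⇒ V=64.9949 exercise | (k=2,j=1): S=90.0800, (K−S)⁺=27.0700, hold=33.1220 ⇒ V=33.1220 continue | (k=2,j=2): S=155.5821, (K−S)⁺=0.0000, hold=10.9318 ⇒ V=10.9318 continue  boundary S*=52.1551
step 1: (k=1,j=0): S=68.5429, (K−S)⁺=48.6071, hold=48.1661 ⇒ V=48.6071 exercise | (k=1,j=1): S=118.3843, (K−S)⁺=0.0000, hold=21.7462 ⇒ V=21.7462 continue  boundary S*=68.5429
step 0: (k=0,j=0): S=90.0800, (K−S)⁺=27.0700, hold=34.5978 ⇒ V=34.5978 continue  boundary S*=-

price = 34.5978
boundary = - 68.5429 52.1551 68.5429 52.1551 68.5429
tree:
34.5978
48.6071 21.7462
64.9949 33.1220 10.9318
77.4645 48.6071 18.6111 3.4079
86.9528 64.9949 30.7476 6.7996 0.0000
94.1726 77.4645 48.6071 13.5671 0.0000 0.0000
99.6662 86.9528 64.9949 27.0700 0.0000 0.0000 0.0000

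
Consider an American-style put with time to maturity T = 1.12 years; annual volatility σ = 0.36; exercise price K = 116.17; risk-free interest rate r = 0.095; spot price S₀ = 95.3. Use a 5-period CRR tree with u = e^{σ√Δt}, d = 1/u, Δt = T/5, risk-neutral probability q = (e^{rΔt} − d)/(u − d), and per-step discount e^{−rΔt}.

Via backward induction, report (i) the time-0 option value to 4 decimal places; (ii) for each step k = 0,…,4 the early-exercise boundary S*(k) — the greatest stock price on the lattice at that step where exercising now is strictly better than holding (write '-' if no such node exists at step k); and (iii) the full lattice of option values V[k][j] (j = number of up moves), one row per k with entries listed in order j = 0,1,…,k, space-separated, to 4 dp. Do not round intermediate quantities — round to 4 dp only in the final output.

Δt=0.22400, u=1.18576, d=0.84334, q=0.52032, disc=e^(-rΔt)=0.97894
k=5 terminal: V=max(K-S,0) → 75.5153 59.0085 35.7995 3.1672 0.0000 0.0000
k=4: j=0 S=48.2067 intr=67.9633 cont=65.5173 V=67.9633[EX]; j=1 S=67.7798 intr=48.3902 cont=45.9443 V=48.3902[EX]; j=2 S=95.3000 intr=20.8700 cont=18.4240 V=20.8700[EX]; j=3 S=133.9941 intr=0.0000 cont=1.4872 V=1.4872[hold]; j=4 S=188.3990 intr=0.0000 cont=0.0000 V=0.0000[hold]  S*(4)=95.3000
k=3: j=0 S=57.1615 intr=59.0085 cont=56.5625 V=59.0085[EX]; j=1 S=80.3705 intr=35.7995 cont=33.3536 V=35.7995[EX]; j=2 S=113.0028 intr=3.1672 cont=10.5577 V=10.5577[hold]; j=3 S=158.8848 intr=0.0000 cont=0.6984 V=0.6984[hold]  S*(3)=80.3705
k=2: j=0 S=67.7798 intr=48.3902 cont=45.9443 V=48.3902[EX]; j=1 S=95.3000 intr=20.8700 cont=22.1885 V=22.1885[hold]; j=2 S=133.9941 intr=0.0000 cont=5.3134 V=5.3134[hold]  S*(2)=67.7798
k=1: j=0 S=80.3705 intr=35.7995 cont=34.0252 V=35.7995[EX]; j=1 S=113.0028 intr=3.1672 cont=13.1258 V=13.1258[hold]  S*(1)=80.3705
k=0: j=0 S=95.3000 intr=20.8700 cont=23.4966 V=23.4966[hold]  S*(0)=-

price = 23.4966
boundary = - 80.3705 67.7798 80.3705 95.3000
tree:
23.4966
35.7995 13.1258
48.3902 22.1885 5.3134
59.0085 35.7995 10.5577 0.6984
67.9633 48.3902 20.8700 1.4872 0.0000
75.5153 59.0085 35.7995 3.1672 0.0000 0.0000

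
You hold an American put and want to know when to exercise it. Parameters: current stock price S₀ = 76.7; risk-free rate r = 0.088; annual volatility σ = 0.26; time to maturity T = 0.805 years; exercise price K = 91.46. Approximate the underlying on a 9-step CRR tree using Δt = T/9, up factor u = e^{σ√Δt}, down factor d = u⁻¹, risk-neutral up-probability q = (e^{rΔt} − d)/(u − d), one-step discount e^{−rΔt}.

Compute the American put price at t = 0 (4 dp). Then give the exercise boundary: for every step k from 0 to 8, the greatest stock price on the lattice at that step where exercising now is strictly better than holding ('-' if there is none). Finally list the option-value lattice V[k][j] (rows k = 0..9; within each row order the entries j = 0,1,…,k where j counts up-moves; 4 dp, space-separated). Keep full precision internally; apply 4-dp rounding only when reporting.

Δt=0.08944, u=1.08086, d=0.92519, q=0.53133, disc=e^(-rΔt)=0.99216
k=9 terminal: V=max(K-S,0) → 53.3654 46.9555 39.4671 30.7186 20.4981 8.5579 0.0000 0.0000 0.0000 0.0000
k=8: j=0 S=41.1750 intr=50.2850 cont=49.5680 V=50.2850[EX]; j=1 S=48.1032 intr=43.3568 cont=42.6397 V=43.3568[EX]; j=2 S=56.1972 intr=35.2628 cont=34.5458 V=35.2628[EX]; j=3 S=65.6530 intr=25.8070 cont=25.0899 V=25.8070[EX]; j=4 S=76.7000 intr=14.7600 cont=14.0429 V=14.7600[EX]; j=5 S=89.6057 intr=1.8543 cont=3.9794 V=3.9794[hold]; j=6 S=104.6831 intr=0.0000 cont=0.0000 V=0.0000[hold]; j=7 S=122.2973 intr=0.0000 cont=0.0000 V=0.0000[hold]; j=8 S=142.8754 intr=0.0000 cont=0.0000 V=0.0000[hold]  S*(8)=76.7000
k=7: j=0 S=44.5045 intr=46.9555 cont=46.2385 V=46.9555[EX]; j=1 S=51.9929 intr=39.4671 cont=38.7500 V=39.4671[EX]; j=2 S=60.7414 intr=30.7186 cont=30.0016 V=30.7186[EX]; j=3 S=70.9619 intr=20.4981 cont=19.7811 V=20.4981[EX]; j=4 S=82.9021 intr=8.5579 cont=8.9611 V=8.9611[hold]; j=5 S=96.8515 intr=0.0000 cont=1.8504 V=1.8504[hold]; j=6 S=113.1479 intr=0.0000 cont=0.0000 V=0.0000[hold]; j=7 S=132.1865 intr=0.0000 cont=0.0000 V=0.0000[hold]  S*(7)=70.9619
k=6: j=0 S=48.1032 intr=43.3568 cont=42.6397 V=43.3568[EX]; j=1 S=56.1972 intr=35.2628 cont=34.5458 V=35.2628[EX]; j=2 S=65.6530 intr=25.8070 cont=25.0899 V=25.8070[EX]; j=3 S=76.7000 intr=14.7600 cont=14.2555 V=14.7600[EX]; j=4 S=89.6057 intr=1.8543 cont=5.1423 V=5.1423[hold]; j=5 S=104.6831 intr=0.0000 cont=0.8604 V=0.8604[hold]; j=6 S=122.2973 intr=0.0000 cont=0.0000 V=0.0000[hold]  S*(6)=76.7000
k=5: j=0 S=51.9929 intr=39.4671 cont=38.7500 V=39.4671[EX]; j=1 S=60.7414 intr=30.7186 cont=30.0016 V=30.7186[EX]; j=2 S=70.9619 intr=20.4981 cont=19.7811 V=20.4981[EX]; j=3 S=82.9021 intr=8.5579 cont=9.5742 V=9.5742[hold]; j=4 S=96.8515 intr=0.0000 cont=2.8447 V=2.8447[hold]; j=5 S=113.1479 intr=0.0000 cont=0.4001 V=0.4001[hold]  S*(5)=70.9619
k=4: j=0 S=56.1972 intr=35.2628 cont=34.5458 V=35.2628[EX]; j=1 S=65.6530 intr=25.8070 cont=25.0899 V=25.8070[EX]; j=2 S=76.7000 intr=14.7600 cont=14.5787 V=14.7600[EX]; j=3 S=89.6057 intr=1.8543 cont=5.9516 V=5.9516[hold]; j=4 S=104.6831 intr=0.0000 cont=1.5337 V=1.5337[hold]  S*(4)=76.7000
k=3: j=0 S=60.7414 intr=30.7186 cont=30.0016 V=30.7186[EX]; j=1 S=70.9619 intr=20.4981 cont=19.7811 V=20.4981[EX]; j=2 S=82.9021 intr=8.5579 cont=10.0008 V=10.0008[hold]; j=3 S=96.8515 intr=0.0000 cont=3.5760 V=3.5760[hold]  S*(3)=70.9619
k=2: j=0 S=65.6530 intr=25.8070 cont=25.0899 V=25.8070[EX]; j=1 S=76.7000 intr=14.7600 cont=14.8036 V=14.8036[hold]; j=2 S=89.6057 intr=1.8543 cont=6.5354 V=6.5354[hold]  S*(2)=65.6530
k=1: j=0 S=70.9619 intr=20.4981 cont=19.8040 V=20.4981[EX]; j=1 S=82.9021 intr=8.5579 cont=10.3288 V=10.3288[hold]  S*(1)=70.9619
k=0: j=0 S=76.7000 intr=14.7600 cont=14.9765 V=14.9765[hold]  S*(0)=-

price = 14.9765
boundary = - 70.9619 65.6530 70.9619 76.7000 70.9619 76.7000 70.9619 76.7000
tree:
14.9765
20.4981 10.3288
25.8070 14.8036 6.5354
30.7186 20.4981 10.0008 3.5760
35.2628 25.8070 14.7600 5.9516 1.5337
39.4671 30.7186 20.4981 9.5742 2.8447 0.4001
43.3568 35.2628 25.8070 14.7600 5.1423 0.8604 0.0000
46.9555 39.4671 30.7186 20.4981 8.9611 1.8504 0.0000 0.0000
50.2850 43.3568 35.2628 25.8070 14.7600 3.9794 0.0000 0.0000 0.0000
53.3654 46.9555 39.4671 30.7186 20.4981 8.5579 0.0000 0.0000 0.0000 0.0000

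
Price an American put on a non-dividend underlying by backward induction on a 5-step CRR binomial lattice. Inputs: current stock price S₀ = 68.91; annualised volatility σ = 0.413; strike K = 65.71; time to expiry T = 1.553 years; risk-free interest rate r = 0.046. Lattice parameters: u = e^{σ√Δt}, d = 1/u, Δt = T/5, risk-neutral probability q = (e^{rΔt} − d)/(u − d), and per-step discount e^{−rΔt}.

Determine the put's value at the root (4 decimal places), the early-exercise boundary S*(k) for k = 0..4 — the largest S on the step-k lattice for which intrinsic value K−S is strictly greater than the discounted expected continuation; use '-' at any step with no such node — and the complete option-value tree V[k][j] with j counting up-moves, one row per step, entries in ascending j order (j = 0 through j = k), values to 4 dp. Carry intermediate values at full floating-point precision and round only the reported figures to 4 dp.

Δt=0.31060  u=1.25882  d=0.79440  q=0.47370  discount=0.98581
step 5 (expiry): payoffs max(K−S,0) = 43.9092 31.1641 10.9681 0.0000 0.0000 0.0000
step 4: (k=4,j=0): S=27.4432, (K−S)⁺=38.2668, hold=37.3347 ⇒ V=38.2668 exercise | (k=4,j=1): S=43.4869, (K−S)⁺=22.2231, hold=21.2910 ⇒ V=22.2231 exercise | (k=4,j=2): S=68.9100, (K−S)⁺=0.0000, hold=5.6907 ⇒ V=5.6907 continue | (k=4,j=3): S=109.1959, (K−S)⁺=0.0000, hold=0.0000 ⇒ V=0.0000 continue | (k=4,j=4): S=173.0336, (K−S)⁺=0.0000, hold=0.0000 ⇒ V=0.0000 continue  boundary S*=43.4869
step 3: (k=3,j=0): S=34.5459, (K−S)⁺=31.1641, hold=30.2320 ⇒ V=31.1641 exercise | (k=3,j=1): S=54.7419, (K−S)⁺=10.9681, hold=14.1876 ⇒ V=14.1876 continue | (k=3,j=2): S=86.7450, (K−S)⁺=0.0000, hold=2.9525 ⇒ V=2.9525 continue | (k=3,j=3): S=137.4575, (K−S)⁺=0.0000, hold=0.0000 ⇒ V=0.0000 continue  boundary S*=34.5459
step 2: (k=2,j=0): S=43.4869, (K−S)⁺=22.2231, hold=22.7944 ⇒ V=22.7944 continue | (k=2,j=1): S=68.9100, (K−S)⁺=0.0000, hold=8.7398 ⇒ V=8.7398 continue | (k=2,j=2): S=109.1959, (K−S)⁺=0.0000, hold=1.5319 ⇒ V=1.5319 continue  boundary S*=-
step 1: (k=1,j=0): S=54.7419, (K−S)⁺=10.9681, hold=15.9079 ⇒ V=15.9079 continue | (k=1,j=1): S=86.7450, (K−S)⁺=0.0000, hold=5.2499 ⇒ V=5.2499 continue  boundary S*=-
step 0: (k=0,j=0): S=68.9100, (K−S)⁺=0.0000, hold=10.7052 ⇒ V=10.7052 continue  boundary S*=-

price = 10.7052
boundary = - - - 34.5459 43.4869
tree:
10.7052
15.9079 5.2499
22.7944 8.7398 1.5319
31.1641 14.1876 2.9525 0.0000
38.2668 22.2231 5.6907 0.0000 0.0000
43.9092 31.1641 10.9681 0.0000 0.0000 0.0000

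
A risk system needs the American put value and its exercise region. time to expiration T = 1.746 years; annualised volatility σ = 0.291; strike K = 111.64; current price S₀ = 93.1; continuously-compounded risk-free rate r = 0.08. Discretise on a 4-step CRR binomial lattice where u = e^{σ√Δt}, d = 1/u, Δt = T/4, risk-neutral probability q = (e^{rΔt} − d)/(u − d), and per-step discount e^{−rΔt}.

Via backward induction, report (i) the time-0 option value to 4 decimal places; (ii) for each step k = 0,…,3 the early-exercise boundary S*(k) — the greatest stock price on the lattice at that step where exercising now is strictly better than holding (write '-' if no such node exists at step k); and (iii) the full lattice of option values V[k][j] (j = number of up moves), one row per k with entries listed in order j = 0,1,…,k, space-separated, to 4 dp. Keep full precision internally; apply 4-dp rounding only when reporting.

Δt=0.43650, u=1.21198, d=0.82509, q=0.54394, disc=e^(-rΔt)=0.96568
k=4 terminal: V=max(K-S,0) → 68.4918 48.2594 18.5400 0.0000 0.0000
k=3: j=0 S=52.2949 intr=59.3451 cont=55.5139 V=59.3451[EX]; j=1 S=76.8162 intr=34.8238 cont=30.9926 V=34.8238[EX]; j=2 S=112.8357 intr=0.0000 cont=8.1653 V=8.1653[hold]; j=3 S=165.7448 intr=0.0000 cont=0.0000 V=0.0000[hold]  S*(3)=76.8162
k=2: j=0 S=63.3806 intr=48.2594 cont=44.4282 V=48.2594[EX]; j=1 S=93.1000 intr=18.5400 cont=19.6258 V=19.6258[hold]; j=2 S=136.7550 intr=0.0000 cont=3.5961 V=3.5961[hold]  S*(2)=63.3806
k=1: j=0 S=76.8162 intr=34.8238 cont=31.5629 V=34.8238[EX]; j=1 S=112.8357 intr=0.0000 cont=10.5324 V=10.5324[hold]  S*(1)=76.8162
k=0: j=0 S=93.1000 intr=18.5400 cont=20.8692 V=20.8692[hold]  S*(0)=-

price = 20.8692
boundary = - 76.8162 63.3806 76.8162
tree:
20.8692
34.8238 10.5324
48.2594 19.6258 3.5961
59.3451 34.8238 8.1653 0.0000
68.4918 48.2594 18.5400 0.0000 0.0000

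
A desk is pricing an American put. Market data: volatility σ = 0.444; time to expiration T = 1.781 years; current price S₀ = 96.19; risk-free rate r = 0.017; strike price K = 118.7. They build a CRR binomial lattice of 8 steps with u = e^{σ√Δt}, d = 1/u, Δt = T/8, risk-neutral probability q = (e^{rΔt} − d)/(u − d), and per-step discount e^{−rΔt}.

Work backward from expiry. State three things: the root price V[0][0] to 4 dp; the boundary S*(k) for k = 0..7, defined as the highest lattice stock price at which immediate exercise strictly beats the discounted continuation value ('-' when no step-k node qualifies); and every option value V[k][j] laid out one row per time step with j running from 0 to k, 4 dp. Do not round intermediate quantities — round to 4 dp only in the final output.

price = 36.4929
boundary = - - - 51.3080 41.6105 51.3080 63.2654 78.0096
tree:
36.4929
46.1625 25.2974
56.6734 34.0467 15.1032
67.3920 44.3980 22.0203 7.0032
77.0895 55.8285 31.1740 11.3181 1.9303
84.9541 67.3920 42.5414 17.9153 3.5671 0.0000
91.3322 77.0895 55.4346 27.5628 6.5918 0.0000 0.0000
96.5049 84.9541 67.3920 40.6904 12.1812 0.0000 0.0000 0.0000
100.6999 91.3322 77.0895 55.4346 22.5100 0.0000 0.0000 0.0000 0.0000

params: Δt=0.22262 u=1.23305 d=0.81100 q=0.45680 e^(-rΔt)=0.99622
t_8 payoffs: 100.6999 91.3322 77.0895 55.4346 22.5100 0.0000 0.0000 0.0000 0.0000
t_7: node(7,0) S=22.1951 payoff=96.5049 vs cont=96.0565 → 96.5049 [stop]  node(7,1) S=33.7459 payoff=84.9541 vs cont=84.5057 → 84.9541 [stop]  node(7,2) S=51.3080 payoff=67.3920 vs cont=66.9437 → 67.3920 [stop]  node(7,3) S=78.0096 payoff=40.6904 vs cont=40.2420 → 40.6904 [stop]  node(7,4) S=118.6074 payoff=0.0926 vs cont=12.1812 → 12.1812 [wait]  node(7,5) S=180.3330 payoff=0.0000 vs cont=0.0000 → 0.0000 [wait]  node(7,6) S=274.1818 payoff=0.0000 vs cont=0.0000 → 0.0000 [wait]  node(7,7) S=416.8714 payoff=0.0000 vs cont=0.0000 → 0.0000 [wait]  ⇒ S*(7)=78.0096
t_6: node(6,0) S=27.3678 payoff=91.3322 vs cont=90.8838 → 91.3322 [stop]  node(6,1) S=41.6105 payoff=77.0895 vs cont=76.6411 → 77.0895 [stop]  node(6,2) S=63.2654 payoff=55.4346 vs cont=54.9862 → 55.4346 [stop]  node(6,3) S=96.1900 payoff=22.5100 vs cont=27.5628 → 27.5628 [wait]  node(6,4) S=146.2492 payoff=0.0000 vs cont=6.5918 → 6.5918 [wait]  node(6,5) S=222.3601 payoff=0.0000 vs cont=0.0000 → 0.0000 [wait]  node(6,6) S=338.0807 payoff=0.0000 vs cont=0.0000 → 0.0000 [wait]  ⇒ S*(6)=63.2654
t_5: node(5,0) S=33.7459 payoff=84.9541 vs cont=84.5057 → 84.9541 [stop]  node(5,1) S=51.3080 payoff=67.3920 vs cont=66.9437 → 67.3920 [stop]  node(5,2) S=78.0096 payoff=40.6904 vs cont=42.5414 → 42.5414 [wait]  node(5,3) S=118.6074 payoff=0.0926 vs cont=17.9153 → 17.9153 [wait]  node(5,4) S=180.3330 payoff=0.0000 vs cont=3.5671 → 3.5671 [wait]  node(5,5) S=274.1818 payoff=0.0000 vs cont=0.0000 → 0.0000 [wait]  ⇒ S*(5)=51.3080
t_4: node(4,0) S=41.6105 payoff=77.0895 vs cont=76.6411 → 77.0895 [stop]  node(4,1) S=63.2654 payoff=55.4346 vs cont=55.8285 → 55.8285 [wait]  node(4,2) S=96.1900 payoff=22.5100 vs cont=31.1740 → 31.1740 [wait]  node(4,3) S=146.2492 payoff=0.0000 vs cont=11.3181 → 11.3181 [wait]  node(4,4) S=222.3601 payoff=0.0000 vs cont=1.9303 → 1.9303 [wait]  ⇒ S*(4)=41.6105
t_3: node(3,0) S=51.3080 payoff=67.3920 vs cont=67.1229 → 67.3920 [stop]  node(3,1) S=78.0096 payoff=40.6904 vs cont=44.3980 → 44.3980 [wait]  node(3,2) S=118.6074 payoff=0.0926 vs cont=22.0203 → 22.0203 [wait]  node(3,3) S=180.3330 payoff=0.0000 vs cont=7.0032 → 7.0032 [wait]  ⇒ S*(3)=51.3080
t_2: node(2,0) S=63.2654 payoff=55.4346 vs cont=56.6734 → 56.6734 [wait]  node(2,1) S=96.1900 payoff=22.5100 vs cont=34.0467 → 34.0467 [wait]  node(2,2) S=146.2492 payoff=0.0000 vs cont=15.1032 → 15.1032 [wait]  ⇒ S*(2)=-
t_1: node(1,0) S=78.0096 payoff=40.6904 vs cont=46.1625 → 46.1625 [wait]  node(1,1) S=118.6074 payoff=0.0926 vs cont=25.2974 → 25.2974 [wait]  ⇒ S*(1)=-
t_0: node(0,0) S=96.1900 payoff=22.5100 vs cont=36.4929 → 36.4929 [wait]  ⇒ S*(0)=-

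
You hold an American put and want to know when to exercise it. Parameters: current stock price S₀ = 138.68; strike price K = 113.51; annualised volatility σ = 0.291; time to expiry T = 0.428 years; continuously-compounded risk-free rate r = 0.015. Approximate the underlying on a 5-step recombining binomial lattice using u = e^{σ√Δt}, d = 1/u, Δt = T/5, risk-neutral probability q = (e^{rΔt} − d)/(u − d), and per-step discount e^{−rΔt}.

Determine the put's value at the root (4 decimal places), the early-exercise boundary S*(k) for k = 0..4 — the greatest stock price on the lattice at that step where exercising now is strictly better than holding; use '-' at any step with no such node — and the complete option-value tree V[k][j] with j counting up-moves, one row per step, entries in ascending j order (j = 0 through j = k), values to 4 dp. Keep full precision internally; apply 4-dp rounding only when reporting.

price = 1.8493
boundary = - - - - 98.6533
tree:
1.8493
3.2049 0.4220
5.4680 0.8225 0.0000
9.1399 1.6030 0.0000 0.0000
14.8567 3.1244 0.0000 0.0000 0.0000
22.9083 6.0895 0.0000 0.0000 0.0000 0.0000

Δt=0.08560, u=1.08887, d=0.91838, q=0.48626, disc=e^(-rΔt)=0.99872
k=5 terminal: V=max(K-S,0) → 22.9083 6.0895 0.0000 0.0000 0.0000 0.0000
k=4: j=0 S=98.6533 intr=14.8567 cont=14.7110 V=14.8567[EX]; j=1 S=116.9669 intr=0.0000 cont=3.1244 V=3.1244[hold]; j=2 S=138.6800 intr=0.0000 cont=0.0000 V=0.0000[hold]; j=3 S=164.4239 intr=0.0000 cont=0.0000 V=0.0000[hold]; j=4 S=194.9467 intr=0.0000 cont=0.0000 V=0.0000[hold]  S*(4)=98.6533
k=3: j=0 S=107.4205 intr=6.0895 cont=9.1399 V=9.1399[hold]; j=1 S=127.3615 intr=0.0000 cont=1.6030 V=1.6030[hold]; j=2 S=151.0043 intr=0.0000 cont=0.0000 V=0.0000[hold]; j=3 S=179.0360 intr=0.0000 cont=0.0000 V=0.0000[hold]  S*(3)=-
k=2: j=0 S=116.9669 intr=0.0000 cont=5.4680 V=5.4680[hold]; j=1 S=138.6800 intr=0.0000 cont=0.8225 V=0.8225[hold]; j=2 S=164.4239 intr=0.0000 cont=0.0000 V=0.0000[hold]  S*(2)=-
k=1: j=0 S=127.3615 intr=0.0000 cont=3.2049 V=3.2049[hold]; j=1 S=151.0043 intr=0.0000 cont=0.4220 V=0.4220[hold]  S*(1)=-
k=0: j=0 S=138.6800 intr=0.0000 cont=1.8493 V=1.8493[hold]  S*(0)=-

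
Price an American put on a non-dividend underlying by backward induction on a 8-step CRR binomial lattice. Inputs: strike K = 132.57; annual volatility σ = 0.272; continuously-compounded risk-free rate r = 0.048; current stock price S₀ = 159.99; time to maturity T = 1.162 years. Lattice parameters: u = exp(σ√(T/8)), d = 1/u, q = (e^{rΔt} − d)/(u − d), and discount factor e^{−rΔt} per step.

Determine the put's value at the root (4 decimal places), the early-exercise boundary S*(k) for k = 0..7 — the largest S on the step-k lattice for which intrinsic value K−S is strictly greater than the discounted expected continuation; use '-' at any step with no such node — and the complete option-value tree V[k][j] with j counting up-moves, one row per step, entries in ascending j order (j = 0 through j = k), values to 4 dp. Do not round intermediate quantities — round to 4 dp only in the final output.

price = 4.8821
boundary = - - - - - 95.2774 105.6843 117.2279
tree:
4.8821
7.8224 2.0994
12.2181 3.6693 0.6065
18.4950 6.3021 1.1679 0.0708
26.9208 10.5825 2.2399 0.1448 0.0000
37.2926 17.2383 4.2769 0.2963 0.0000 0.0000
46.6747 26.8857 8.1245 0.6063 0.0000 0.0000 0.0000
55.1330 37.2926 15.3421 1.2403 0.0000 0.0000 0.0000 0.0000
62.7583 46.6747 26.8857 2.5376 0.0000 0.0000 0.0000 0.0000 0.0000

Δt=0.14525, u=1.10923, d=0.90153, q=0.50779, disc=e^(-rΔt)=0.99305
k=8 terminal: V=max(K-S,0) → 62.7583 46.6747 26.8857 2.5376 0.0000 0.0000 0.0000 0.0000 0.0000
k=7: j=0 S=77.4370 intr=55.1330 cont=54.2119 V=55.1330[EX]; j=1 S=95.2774 intr=37.2926 cont=36.3716 V=37.2926[EX]; j=2 S=117.2279 intr=15.3421 cont=14.4210 V=15.3421[EX]; j=3 S=144.2355 intr=0.0000 cont=1.2403 V=1.2403[hold]; j=4 S=177.4653 intr=0.0000 cont=0.0000 V=0.0000[hold]; j=5 S=218.3507 intr=0.0000 cont=0.0000 V=0.0000[hold]; j=6 S=268.6556 intr=0.0000 cont=0.0000 V=0.0000[hold]; j=7 S=330.5499 intr=0.0000 cont=0.0000 V=0.0000[hold]  S*(7)=117.2279
k=6: j=0 S=85.8953 intr=46.6747 cont=45.7537 V=46.6747[EX]; j=1 S=105.6843 intr=26.8857 cont=25.9646 V=26.8857[EX]; j=2 S=130.0324 intr=2.5376 cont=8.1245 V=8.1245[hold]; j=3 S=159.9900 intr=0.0000 cont=0.6063 V=0.6063[hold]; j=4 S=196.8494 intr=0.0000 cont=0.0000 V=0.0000[hold]; j=5 S=242.2006 intr=0.0000 cont=0.0000 V=0.0000[hold]; j=6 S=298.0001 intr=0.0000 cont=0.0000 V=0.0000[hold]  S*(6)=105.6843
k=5: j=0 S=95.2774 intr=37.2926 cont=36.3716 V=37.2926[EX]; j=1 S=117.2279 intr=15.3421 cont=17.2383 V=17.2383[hold]; j=2 S=144.2355 intr=0.0000 cont=4.2769 V=4.2769[hold]; j=3 S=177.4653 intr=0.0000 cont=0.2963 V=0.2963[hold]; j=4 S=218.3507 intr=0.0000 cont=0.0000 V=0.0000[hold]; j=5 S=268.6556 intr=0.0000 cont=0.0000 V=0.0000[hold]  S*(5)=95.2774
k=4: j=0 S=105.6843 intr=26.8857 cont=26.9208 V=26.9208[hold]; j=1 S=130.0324 intr=2.5376 cont=10.5825 V=10.5825[hold]; j=2 S=159.9900 intr=0.0000 cont=2.2399 V=2.2399[hold]; j=3 S=196.8494 intr=0.0000 cont=0.1448 V=0.1448[hold]; j=4 S=242.2006 intr=0.0000 cont=0.0000 V=0.0000[hold]  S*(4)=-
k=3: j=0 S=117.2279 intr=15.3421 cont=18.4950 V=18.4950[hold]; j=1 S=144.2355 intr=0.0000 cont=6.3021 V=6.3021[hold]; j=2 S=177.4653 intr=0.0000 cont=1.1679 V=1.1679[hold]; j=3 S=218.3507 intr=0.0000 cont=0.0708 V=0.0708[hold]  S*(3)=-
k=2: j=0 S=130.0324 intr=2.5376 cont=12.2181 V=12.2181[hold]; j=1 S=159.9900 intr=0.0000 cont=3.6693 V=3.6693[hold]; j=2 S=196.8494 intr=0.0000 cont=0.6065 V=0.6065[hold]  S*(2)=-
k=1: j=0 S=144.2355 intr=0.0000 cont=7.8224 V=7.8224[hold]; j=1 S=177.4653 intr=0.0000 cont=2.0994 V=2.0994[hold]  S*(1)=-
k=0: j=0 S=159.9900 intr=0.0000 cont=4.8821 V=4.8821[hold]  S*(0)=-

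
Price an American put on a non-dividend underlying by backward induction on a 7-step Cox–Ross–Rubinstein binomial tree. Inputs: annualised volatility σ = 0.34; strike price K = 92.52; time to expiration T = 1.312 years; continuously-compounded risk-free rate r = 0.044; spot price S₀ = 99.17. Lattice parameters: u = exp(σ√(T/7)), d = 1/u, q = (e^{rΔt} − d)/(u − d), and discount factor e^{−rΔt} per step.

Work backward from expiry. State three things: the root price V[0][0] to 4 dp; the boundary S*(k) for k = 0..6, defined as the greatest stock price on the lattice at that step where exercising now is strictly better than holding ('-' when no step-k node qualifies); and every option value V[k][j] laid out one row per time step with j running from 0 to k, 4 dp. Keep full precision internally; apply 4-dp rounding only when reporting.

params: Δt=0.18743 u=1.15858 d=0.86312 q=0.49129 e^(-rΔt)=0.99179
t_7 payoffs: 57.1289 45.0141 28.7523 6.9239 0.0000 0.0000 0.0000 0.0000
t_6: node(6,0) S=41.0035 payoff=51.5165 vs cont=50.7566 → 51.5165 [stop]  node(6,1) S=55.0395 payoff=37.4805 vs cont=36.7207 → 37.4805 [stop]  node(6,2) S=73.8801 payoff=18.6399 vs cont=17.8801 → 18.6399 [stop]  node(6,3) S=99.1700 payoff=0.0000 vs cont=3.4933 → 3.4933 [wait]  node(6,4) S=133.1170 payoff=0.0000 vs cont=0.0000 → 0.0000 [wait]  node(6,5) S=178.6843 payoff=0.0000 vs cont=0.0000 → 0.0000 [wait]  node(6,6) S=239.8499 payoff=0.0000 vs cont=0.0000 → 0.0000 [wait]  ⇒ S*(6)=73.8801
t_5: node(5,0) S=47.5059 payoff=45.0141 vs cont=44.2542 → 45.0141 [stop]  node(5,1) S=63.7677 payoff=28.7523 vs cont=27.9924 → 28.7523 [stop]  node(5,2) S=85.5961 payoff=6.9239 vs cont=11.1065 → 11.1065 [wait]  node(5,3) S=114.8965 payoff=0.0000 vs cont=1.7625 → 1.7625 [wait]  node(5,4) S=154.2268 payoff=0.0000 vs cont=0.0000 → 0.0000 [wait]  node(5,5) S=207.0203 payoff=0.0000 vs cont=0.0000 → 0.0000 [wait]  ⇒ S*(5)=63.7677
t_4: node(4,0) S=55.0395 payoff=37.4805 vs cont=36.7207 → 37.4805 [stop]  node(4,1) S=73.8801 payoff=18.6399 vs cont=19.9181 → 19.9181 [wait]  node(4,2) S=99.1700 payoff=0.0000 vs cont=6.4623 → 6.4623 [wait]  node(4,3) S=133.1170 payoff=0.0000 vs cont=0.8892 → 0.8892 [wait]  node(4,4) S=178.6843 payoff=0.0000 vs cont=0.0000 → 0.0000 [wait]  ⇒ S*(4)=55.0395
t_3: node(3,0) S=63.7677 payoff=28.7523 vs cont=28.6152 → 28.7523 [stop]  node(3,1) S=85.5961 payoff=6.9239 vs cont=13.1980 → 13.1980 [wait]  node(3,2) S=114.8965 payoff=0.0000 vs cont=3.6937 → 3.6937 [wait]  node(3,3) S=154.2268 payoff=0.0000 vs cont=0.4486 → 0.4486 [wait]  ⇒ S*(3)=63.7677
t_2: node(2,0) S=73.8801 payoff=18.6399 vs cont=20.9372 → 20.9372 [wait]  node(2,1) S=99.1700 payoff=0.0000 vs cont=8.4586 → 8.4586 [wait]  node(2,2) S=133.1170 payoff=0.0000 vs cont=2.0822 → 2.0822 [wait]  ⇒ S*(2)=-
t_1: node(1,0) S=85.5961 payoff=6.9239 vs cont=14.6849 → 14.6849 [wait]  node(1,1) S=114.8965 payoff=0.0000 vs cont=5.2821 → 5.2821 [wait]  ⇒ S*(1)=-
t_0: node(0,0) S=99.1700 payoff=0.0000 vs cont=9.9827 → 9.9827 [wait]  ⇒ S*(0)=-

price = 9.9827
boundary = - - - 63.7677 55.0395 63.7677 73.8801
tree:
9.9827
14.6849 5.2821
20.9372 8.4586 2.0822
28.7523 13.1980 3.6937 0.4486
37.4805 19.9181 6.4623 0.8892 0.0000
45.0141 28.7523 11.1065 1.7625 0.0000 0.0000
51.5165 37.4805 18.6399 3.4933 0.0000 0.0000 0.0000
57.1289 45.0141 28.7523 6.9239 0.0000 0.0000 0.0000 0.0000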